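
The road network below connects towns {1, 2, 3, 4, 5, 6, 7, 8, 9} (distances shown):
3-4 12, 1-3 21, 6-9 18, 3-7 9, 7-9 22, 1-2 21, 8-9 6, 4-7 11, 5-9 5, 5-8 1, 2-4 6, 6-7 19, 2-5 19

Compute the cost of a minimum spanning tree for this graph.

Kruskal's algorithm — process edges by increasing weight (ties by edge label):
5-8 (1): add — endpoints in different components.
5-9 (5): add — endpoints in different components.
2-4 (6): add — endpoints in different components.
8-9 (6): skip — 8 and 9 already connected.
3-7 (9): add — endpoints in different components.
4-7 (11): add — endpoints in different components.
3-4 (12): skip — 3 and 4 already connected.
6-9 (18): add — endpoints in different components.
2-5 (19): add — endpoints in different components.
6-7 (19): skip — 6 and 7 already connected.
1-2 (21): add — endpoints in different components.
MST edges: 5-8, 5-9, 2-4, 3-7, 4-7, 6-9, 2-5, 1-2; total weight 1+5+6+9+11+18+19+21 = 90.

90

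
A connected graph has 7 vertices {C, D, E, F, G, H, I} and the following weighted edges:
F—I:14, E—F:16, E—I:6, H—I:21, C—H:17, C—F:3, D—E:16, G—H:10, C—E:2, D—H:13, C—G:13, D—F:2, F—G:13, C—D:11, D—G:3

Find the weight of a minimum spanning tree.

Prim's algorithm from C:
Step 1: cheapest edge leaving the tree is C—E (2); add E.
Step 2: cheapest edge leaving the tree is C—F (3); add F.
Step 3: cheapest edge leaving the tree is D—F (2); add D.
Step 4: cheapest edge leaving the tree is D—G (3); add G.
Step 5: cheapest edge leaving the tree is E—I (6); add I.
Step 6: cheapest edge leaving the tree is G—H (10); add H.
MST edges: C—E, C—F, D—F, D—G, E—I, G—H; total weight 2+3+2+3+6+10 = 26.

26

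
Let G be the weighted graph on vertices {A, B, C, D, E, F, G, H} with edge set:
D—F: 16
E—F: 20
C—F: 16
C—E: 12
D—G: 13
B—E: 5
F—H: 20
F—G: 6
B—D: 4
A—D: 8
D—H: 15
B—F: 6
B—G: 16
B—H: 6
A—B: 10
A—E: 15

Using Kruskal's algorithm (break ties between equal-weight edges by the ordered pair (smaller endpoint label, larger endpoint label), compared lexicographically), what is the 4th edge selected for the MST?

Kruskal: consider edges lightest-first.
B—D (4): add — endpoints in different components.
B—E (5): add — endpoints in different components.
B—F (6): add — endpoints in different components.
B—H (6): add — endpoints in different components.
F—G (6): add — endpoints in different components.
A—D (8): add — endpoints in different components.
A—B (10): skip — A and B already connected.
C—E (12): add — endpoints in different components.
The 4th edge added is B—H.

B-H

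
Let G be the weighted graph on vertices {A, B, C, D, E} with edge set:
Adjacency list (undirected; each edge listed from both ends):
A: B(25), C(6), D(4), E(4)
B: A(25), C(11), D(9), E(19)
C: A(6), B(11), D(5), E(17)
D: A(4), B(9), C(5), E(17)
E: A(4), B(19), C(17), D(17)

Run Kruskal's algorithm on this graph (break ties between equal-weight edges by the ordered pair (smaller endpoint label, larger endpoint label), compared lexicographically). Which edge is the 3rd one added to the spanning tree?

Kruskal's algorithm — process edges by increasing weight (ties by edge label):
A D (4): add — endpoints in different components.
A E (4): add — endpoints in different components.
C D (5): add — endpoints in different components.
A C (6): skip — A and C already connected.
B D (9): add — endpoints in different components.
The 3rd edge added is C D.

C-D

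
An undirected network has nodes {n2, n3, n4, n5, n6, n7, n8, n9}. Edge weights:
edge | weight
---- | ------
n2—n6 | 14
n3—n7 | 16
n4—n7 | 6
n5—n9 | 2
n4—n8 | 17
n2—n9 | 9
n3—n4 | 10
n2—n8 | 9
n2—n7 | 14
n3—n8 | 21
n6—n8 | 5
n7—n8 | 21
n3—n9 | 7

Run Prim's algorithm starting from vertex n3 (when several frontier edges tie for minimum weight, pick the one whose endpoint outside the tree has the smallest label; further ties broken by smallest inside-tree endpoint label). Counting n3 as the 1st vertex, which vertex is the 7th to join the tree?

Grow the tree from n3 using Prim:
Step 1: cheapest edge leaving the tree is n3—n9 (7); add n9.
Step 2: cheapest edge leaving the tree is n5—n9 (2); add n5.
Step 3: cheapest edge leaving the tree is n2—n9 (9); add n2.
Step 4: cheapest edge leaving the tree is n2—n8 (9); add n8.
Step 5: cheapest edge leaving the tree is n6—n8 (5); add n6.
Step 6: cheapest edge leaving the tree is n3—n4 (10); add n4.
Step 7: cheapest edge leaving the tree is n4—n7 (6); add n7.
Vertex order: n3, n9, n5, n2, n8, n6, n4, n7. The 7th vertex is n4.

n4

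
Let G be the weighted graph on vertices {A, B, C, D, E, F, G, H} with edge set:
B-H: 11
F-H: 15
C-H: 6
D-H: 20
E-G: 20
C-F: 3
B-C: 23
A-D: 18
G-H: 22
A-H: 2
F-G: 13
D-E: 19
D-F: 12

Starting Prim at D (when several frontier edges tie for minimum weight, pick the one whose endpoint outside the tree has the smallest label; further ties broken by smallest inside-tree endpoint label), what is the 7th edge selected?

Prim's algorithm from D:
Step 1: frontier [D-F 12, A-D 18, D-E 19, D-H 20] → take D-F (12); add F.
Step 2: frontier [A-D 18, D-E 19, D-H 20, C-F 3, F-G 13, F-H 15] → take C-F (3); add C.
Step 3: frontier [C-H 6, B-C 23, A-D 18, D-E 19, D-H 20, F-G 13, F-H 15] → take C-H (6); add H.
Step 4: frontier [B-C 23, A-D 18, D-E 19, F-G 13, A-H 2, B-H 11, G-H 22] → take A-H (2); add A.
Step 5: frontier [B-C 23, D-E 19, F-G 13, B-H 11, G-H 22] → take B-H (11); add B.
Step 6: frontier [D-E 19, F-G 13, G-H 22] → take F-G (13); add G.
Step 7: frontier [D-E 19, E-G 20] → take D-E (19); add E.
The 7th edge added is D-E.

D-E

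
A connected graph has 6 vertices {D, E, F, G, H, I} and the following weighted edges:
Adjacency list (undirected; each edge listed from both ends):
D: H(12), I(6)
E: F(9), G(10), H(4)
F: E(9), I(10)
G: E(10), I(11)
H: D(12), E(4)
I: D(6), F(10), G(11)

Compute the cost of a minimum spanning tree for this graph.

Kruskal: consider edges lightest-first.
E H (4): add. Components now {D} {E,H} {F} {G} {I}
D I (6): add. Components now {D,I} {E,H} {F} {G}
E F (9): add. Components now {D,I} {E,F,H} {G}
E G (10): add. Components now {D,I} {E,F,G,H}
F I (10): add. Components now {D,E,F,G,H,I}
MST edges: E H, D I, E F, E G, F I; total weight 4+6+9+10+10 = 39.

39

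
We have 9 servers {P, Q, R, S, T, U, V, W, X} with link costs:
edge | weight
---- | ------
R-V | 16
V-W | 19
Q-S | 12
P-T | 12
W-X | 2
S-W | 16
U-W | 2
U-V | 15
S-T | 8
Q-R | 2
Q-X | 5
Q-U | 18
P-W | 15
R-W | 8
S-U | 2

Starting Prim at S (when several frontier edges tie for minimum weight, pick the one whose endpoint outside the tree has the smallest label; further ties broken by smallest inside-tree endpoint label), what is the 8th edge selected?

Prim's algorithm from S:
Step 1: cheapest edge leaving the tree is S-U (2); add U.
Step 2: cheapest edge leaving the tree is U-W (2); add W.
Step 3: cheapest edge leaving the tree is W-X (2); add X.
Step 4: cheapest edge leaving the tree is Q-X (5); add Q.
Step 5: cheapest edge leaving the tree is Q-R (2); add R.
Step 6: cheapest edge leaving the tree is S-T (8); add T.
Step 7: cheapest edge leaving the tree is P-T (12); add P.
Step 8: cheapest edge leaving the tree is U-V (15); add V.
The 8th edge added is U-V.

U-V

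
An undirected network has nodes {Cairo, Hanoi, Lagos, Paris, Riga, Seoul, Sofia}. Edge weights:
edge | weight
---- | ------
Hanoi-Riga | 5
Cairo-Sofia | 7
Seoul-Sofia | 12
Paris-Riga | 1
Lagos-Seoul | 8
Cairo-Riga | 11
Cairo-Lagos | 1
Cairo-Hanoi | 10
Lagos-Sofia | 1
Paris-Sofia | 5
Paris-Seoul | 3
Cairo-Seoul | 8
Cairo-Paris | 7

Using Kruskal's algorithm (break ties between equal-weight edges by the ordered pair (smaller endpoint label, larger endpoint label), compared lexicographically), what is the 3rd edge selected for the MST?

Kruskal's algorithm — process edges by increasing weight (ties by edge label):
Cairo-Lagos (1): add. Components now {Paris} {Cairo,Lagos} {Riga} {Sofia} {Seoul} {Hanoi}
Lagos-Sofia (1): add. Components now {Paris} {Cairo,Lagos,Sofia} {Riga} {Seoul} {Hanoi}
Paris-Riga (1): add. Components now {Paris,Riga} {Cairo,Lagos,Sofia} {Seoul} {Hanoi}
Paris-Seoul (3): add. Components now {Paris,Riga,Seoul} {Cairo,Lagos,Sofia} {Hanoi}
Hanoi-Riga (5): add. Components now {Hanoi,Paris,Riga,Seoul} {Cairo,Lagos,Sofia}
Paris-Sofia (5): add. Components now {Cairo,Hanoi,Lagos,Paris,Riga,Seoul,Sofia}
The 3rd edge added is Paris-Riga.

Paris-Riga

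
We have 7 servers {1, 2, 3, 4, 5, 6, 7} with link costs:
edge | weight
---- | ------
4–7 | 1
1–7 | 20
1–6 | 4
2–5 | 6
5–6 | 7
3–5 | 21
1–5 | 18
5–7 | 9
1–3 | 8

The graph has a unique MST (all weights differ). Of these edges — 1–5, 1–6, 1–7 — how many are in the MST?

1

Kruskal: consider edges lightest-first.
4–7 (1): add — endpoints in different components.
1–6 (4): add — endpoints in different components.
2–5 (6): add — endpoints in different components.
5–6 (7): add — endpoints in different components.
1–3 (8): add — endpoints in different components.
5–7 (9): add — endpoints in different components.
MST edge set: {4–7, 1–6, 2–5, 5–6, 1–3, 5–7}.
Of the listed edges, {1–6} are in the MST → 1.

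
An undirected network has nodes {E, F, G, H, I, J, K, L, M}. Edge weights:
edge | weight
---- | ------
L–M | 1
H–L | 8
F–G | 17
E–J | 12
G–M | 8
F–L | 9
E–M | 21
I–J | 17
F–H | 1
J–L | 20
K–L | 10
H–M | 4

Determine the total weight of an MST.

Kruskal: consider edges lightest-first.
F–H (1): add — endpoints in different components.
L–M (1): add — endpoints in different components.
H–M (4): add — endpoints in different components.
G–M (8): add — endpoints in different components.
H–L (8): skip — H and L already connected.
F–L (9): skip — F and L already connected.
K–L (10): add — endpoints in different components.
E–J (12): add — endpoints in different components.
F–G (17): skip — F and G already connected.
I–J (17): add — endpoints in different components.
J–L (20): add — endpoints in different components.
MST edges: F–H, L–M, H–M, G–M, K–L, E–J, I–J, J–L; total weight 1+1+4+8+10+12+17+20 = 73.

73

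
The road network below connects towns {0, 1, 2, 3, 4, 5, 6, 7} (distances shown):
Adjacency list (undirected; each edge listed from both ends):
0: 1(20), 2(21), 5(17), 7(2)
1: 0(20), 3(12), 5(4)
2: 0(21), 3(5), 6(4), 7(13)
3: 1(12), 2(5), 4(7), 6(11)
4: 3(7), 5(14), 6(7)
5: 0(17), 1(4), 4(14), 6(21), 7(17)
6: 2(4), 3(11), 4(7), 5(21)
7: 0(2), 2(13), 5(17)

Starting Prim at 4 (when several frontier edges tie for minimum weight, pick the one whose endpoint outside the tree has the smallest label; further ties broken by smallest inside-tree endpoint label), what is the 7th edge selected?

Grow the tree from 4 using Prim:
Step 1: cheapest edge leaving the tree is 3-4 (7); add 3.
Step 2: cheapest edge leaving the tree is 2-3 (5); add 2.
Step 3: cheapest edge leaving the tree is 2-6 (4); add 6.
Step 4: cheapest edge leaving the tree is 1-3 (12); add 1.
Step 5: cheapest edge leaving the tree is 1-5 (4); add 5.
Step 6: cheapest edge leaving the tree is 2-7 (13); add 7.
Step 7: cheapest edge leaving the tree is 0-7 (2); add 0.
The 7th edge added is 0-7.

0-7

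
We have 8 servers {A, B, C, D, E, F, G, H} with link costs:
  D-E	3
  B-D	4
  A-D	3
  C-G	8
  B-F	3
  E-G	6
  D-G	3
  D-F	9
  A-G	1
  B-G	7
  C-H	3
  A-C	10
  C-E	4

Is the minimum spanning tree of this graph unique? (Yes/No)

No

Sort edges by weight, then run Kruskal:
A-G (1): add — endpoints in different components.
A-D (3): add — endpoints in different components.
B-F (3): add — endpoints in different components.
C-H (3): add — endpoints in different components.
D-E (3): add — endpoints in different components.
D-G (3): skip — D and G already connected.
B-D (4): add — endpoints in different components.
C-E (4): add — endpoints in different components.
Non-tree edge D-G has weight 3, equal to the heaviest edge on its tree cycle — swapping gives another MST of the same weight. Not unique.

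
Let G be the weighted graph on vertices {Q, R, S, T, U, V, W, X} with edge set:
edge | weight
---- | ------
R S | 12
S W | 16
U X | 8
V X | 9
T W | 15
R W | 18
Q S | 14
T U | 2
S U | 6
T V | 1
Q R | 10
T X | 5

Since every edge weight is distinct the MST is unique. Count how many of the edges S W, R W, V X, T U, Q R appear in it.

Kruskal's algorithm — process edges by increasing weight (ties by edge label):
T V (1): add — endpoints in different components.
T U (2): add — endpoints in different components.
T X (5): add — endpoints in different components.
S U (6): add — endpoints in different components.
U X (8): skip — X and U already connected.
V X (9): skip — X and V already connected.
Q R (10): add — endpoints in different components.
R S (12): add — endpoints in different components.
Q S (14): skip — S and Q already connected.
T W (15): add — endpoints in different components.
MST edge set: {T V, T U, T X, S U, Q R, R S, T W}.
Of the listed edges, {T U, Q R} are in the MST → 2.

2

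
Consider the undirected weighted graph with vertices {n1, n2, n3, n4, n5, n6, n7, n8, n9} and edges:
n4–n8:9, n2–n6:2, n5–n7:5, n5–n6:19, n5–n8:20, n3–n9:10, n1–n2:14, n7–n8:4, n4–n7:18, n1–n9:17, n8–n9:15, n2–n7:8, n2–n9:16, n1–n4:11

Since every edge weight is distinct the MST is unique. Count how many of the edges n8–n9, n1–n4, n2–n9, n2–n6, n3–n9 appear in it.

Kruskal's algorithm — process edges by increasing weight (ties by edge label):
n2–n6 (2): add — endpoints in different components.
n7–n8 (4): add — endpoints in different components.
n5–n7 (5): add — endpoints in different components.
n2–n7 (8): add — endpoints in different components.
n4–n8 (9): add — endpoints in different components.
n3–n9 (10): add — endpoints in different components.
n1–n4 (11): add — endpoints in different components.
n1–n2 (14): skip — n2 and n1 already connected.
n8–n9 (15): add — endpoints in different components.
MST edge set: {n2–n6, n7–n8, n5–n7, n2–n7, n4–n8, n3–n9, n1–n4, n8–n9}.
Of the listed edges, {n8–n9, n1–n4, n2–n6, n3–n9} are in the MST → 4.

4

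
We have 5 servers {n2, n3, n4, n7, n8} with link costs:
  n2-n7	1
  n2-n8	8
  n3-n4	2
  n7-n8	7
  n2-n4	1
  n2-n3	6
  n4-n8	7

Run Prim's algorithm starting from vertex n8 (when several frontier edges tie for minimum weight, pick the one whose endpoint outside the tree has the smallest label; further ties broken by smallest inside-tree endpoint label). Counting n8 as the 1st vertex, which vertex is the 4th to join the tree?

n7

Prim's algorithm from n8:
Step 1: frontier [n4-n8 7, n7-n8 7, n2-n8 8] → take n4-n8 (7); add n4.
Step 2: frontier [n2-n4 1, n3-n4 2, n7-n8 7, n2-n8 8] → take n2-n4 (1); add n2.
Step 3: frontier [n2-n7 1, n2-n3 6, n3-n4 2, n7-n8 7] → take n2-n7 (1); add n7.
Step 4: frontier [n2-n3 6, n3-n4 2] → take n3-n4 (2); add n3.
Vertex order: n8, n4, n2, n7, n3. The 4th vertex is n7.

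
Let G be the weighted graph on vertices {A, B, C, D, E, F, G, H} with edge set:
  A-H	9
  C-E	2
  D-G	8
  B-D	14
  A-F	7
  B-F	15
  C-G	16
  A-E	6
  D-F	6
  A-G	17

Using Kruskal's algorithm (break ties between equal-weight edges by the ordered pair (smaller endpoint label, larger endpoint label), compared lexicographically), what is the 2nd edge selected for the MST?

Kruskal: consider edges lightest-first.
C-E (2): add — endpoints in different components.
A-E (6): add — endpoints in different components.
D-F (6): add — endpoints in different components.
A-F (7): add — endpoints in different components.
D-G (8): add — endpoints in different components.
A-H (9): add — endpoints in different components.
B-D (14): add — endpoints in different components.
The 2nd edge added is A-E.

A-E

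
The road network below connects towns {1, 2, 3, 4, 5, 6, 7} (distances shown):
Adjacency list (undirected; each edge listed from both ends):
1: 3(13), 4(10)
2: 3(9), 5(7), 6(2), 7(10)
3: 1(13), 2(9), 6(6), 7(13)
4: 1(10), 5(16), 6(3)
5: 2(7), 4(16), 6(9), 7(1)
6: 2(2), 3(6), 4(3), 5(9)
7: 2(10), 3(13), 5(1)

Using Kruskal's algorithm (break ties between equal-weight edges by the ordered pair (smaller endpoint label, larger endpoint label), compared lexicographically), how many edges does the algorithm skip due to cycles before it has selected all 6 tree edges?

2

Kruskal: consider edges lightest-first.
5—7 (1): add. Components now {1} {2} {3} {4} {5,7} {6}
2—6 (2): add. Components now {1} {2,6} {3} {4} {5,7}
4—6 (3): add. Components now {1} {2,4,6} {3} {5,7}
3—6 (6): add. Components now {1} {2,3,4,6} {5,7}
2—5 (7): add. Components now {1} {2,3,4,5,6,7}
2—3 (9): skip — 2 and 3 already connected.
5—6 (9): skip — 5 and 6 already connected.
1—4 (10): add. Components now {1,2,3,4,5,6,7}
Edges rejected before the tree was complete: 2.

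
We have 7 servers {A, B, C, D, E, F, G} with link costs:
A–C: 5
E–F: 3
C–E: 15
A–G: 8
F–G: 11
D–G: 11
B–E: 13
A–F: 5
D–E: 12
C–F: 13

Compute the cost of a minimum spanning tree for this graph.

45

Prim's algorithm from G:
Step 1: frontier [A–G 8, D–G 11, F–G 11] → take A–G (8); add A.
Step 2: frontier [A–C 5, A–F 5, D–G 11, F–G 11] → take A–C (5); add C.
Step 3: frontier [A–F 5, C–F 13, C–E 15, D–G 11, F–G 11] → take A–F (5); add F.
Step 4: frontier [C–E 15, E–F 3, D–G 11] → take E–F (3); add E.
Step 5: frontier [D–E 12, B–E 13, D–G 11] → take D–G (11); add D.
Step 6: frontier [B–E 13] → take B–E (13); add B.
MST edges: A–G, A–C, A–F, E–F, D–G, B–E; total weight 8+5+5+3+11+13 = 45.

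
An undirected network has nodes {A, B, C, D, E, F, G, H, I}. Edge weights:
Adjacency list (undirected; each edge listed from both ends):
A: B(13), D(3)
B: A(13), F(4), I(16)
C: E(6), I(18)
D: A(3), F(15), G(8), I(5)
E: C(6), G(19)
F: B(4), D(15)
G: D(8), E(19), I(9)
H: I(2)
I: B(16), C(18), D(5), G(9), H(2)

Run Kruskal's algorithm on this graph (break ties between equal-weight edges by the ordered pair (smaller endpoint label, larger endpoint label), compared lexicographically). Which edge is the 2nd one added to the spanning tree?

Kruskal's algorithm — process edges by increasing weight (ties by edge label):
H—I (2): add — endpoints in different components.
A—D (3): add — endpoints in different components.
B—F (4): add — endpoints in different components.
D—I (5): add — endpoints in different components.
C—E (6): add — endpoints in different components.
D—G (8): add — endpoints in different components.
G—I (9): skip — G and I already connected.
A—B (13): add — endpoints in different components.
D—F (15): skip — D and F already connected.
B—I (16): skip — B and I already connected.
C—I (18): add — endpoints in different components.
The 2nd edge added is A—D.

A-D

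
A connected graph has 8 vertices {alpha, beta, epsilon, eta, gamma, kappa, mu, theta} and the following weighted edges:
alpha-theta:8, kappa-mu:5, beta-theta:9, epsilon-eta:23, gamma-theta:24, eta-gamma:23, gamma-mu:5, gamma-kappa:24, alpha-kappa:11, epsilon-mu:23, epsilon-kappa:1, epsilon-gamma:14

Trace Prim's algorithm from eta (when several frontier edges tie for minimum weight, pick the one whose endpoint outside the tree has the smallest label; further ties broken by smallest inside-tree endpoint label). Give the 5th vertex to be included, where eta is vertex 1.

Prim, starting at eta.
Step 1: cheapest edge leaving the tree is epsilon-eta (23); add epsilon.
Step 2: cheapest edge leaving the tree is epsilon-kappa (1); add kappa.
Step 3: cheapest edge leaving the tree is kappa-mu (5); add mu.
Step 4: cheapest edge leaving the tree is gamma-mu (5); add gamma.
Step 5: cheapest edge leaving the tree is alpha-kappa (11); add alpha.
Step 6: cheapest edge leaving the tree is alpha-theta (8); add theta.
Step 7: cheapest edge leaving the tree is beta-theta (9); add beta.
Vertex order: eta, epsilon, kappa, mu, gamma, alpha, theta, beta. The 5th vertex is gamma.

gamma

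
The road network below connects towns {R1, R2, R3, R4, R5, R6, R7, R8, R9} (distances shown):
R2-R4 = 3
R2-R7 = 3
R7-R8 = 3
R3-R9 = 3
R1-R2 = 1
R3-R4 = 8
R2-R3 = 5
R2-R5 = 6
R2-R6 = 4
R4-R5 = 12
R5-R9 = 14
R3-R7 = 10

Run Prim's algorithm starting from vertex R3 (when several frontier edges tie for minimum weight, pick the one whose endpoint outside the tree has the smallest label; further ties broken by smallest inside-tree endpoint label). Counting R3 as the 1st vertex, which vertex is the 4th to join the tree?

R1

Grow the tree from R3 using Prim:
Step 1: cheapest edge leaving the tree is R3-R9 (3); add R9.
Step 2: cheapest edge leaving the tree is R2-R3 (5); add R2.
Step 3: cheapest edge leaving the tree is R1-R2 (1); add R1.
Step 4: cheapest edge leaving the tree is R2-R4 (3); add R4.
Step 5: cheapest edge leaving the tree is R2-R7 (3); add R7.
Step 6: cheapest edge leaving the tree is R7-R8 (3); add R8.
Step 7: cheapest edge leaving the tree is R2-R6 (4); add R6.
Step 8: cheapest edge leaving the tree is R2-R5 (6); add R5.
Vertex order: R3, R9, R2, R1, R4, R7, R8, R6, R5. The 4th vertex is R1.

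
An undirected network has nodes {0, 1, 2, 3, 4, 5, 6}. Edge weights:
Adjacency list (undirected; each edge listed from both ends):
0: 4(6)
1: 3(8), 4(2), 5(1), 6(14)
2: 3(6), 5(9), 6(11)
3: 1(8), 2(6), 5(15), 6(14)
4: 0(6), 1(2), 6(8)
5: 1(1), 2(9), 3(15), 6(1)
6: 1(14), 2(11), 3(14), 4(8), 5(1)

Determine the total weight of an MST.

24

Kruskal's algorithm — process edges by increasing weight (ties by edge label):
1–5 (1): add — endpoints in different components.
5–6 (1): add — endpoints in different components.
1–4 (2): add — endpoints in different components.
0–4 (6): add — endpoints in different components.
2–3 (6): add — endpoints in different components.
1–3 (8): add — endpoints in different components.
MST edges: 1–5, 5–6, 1–4, 0–4, 2–3, 1–3; total weight 1+1+2+6+6+8 = 24.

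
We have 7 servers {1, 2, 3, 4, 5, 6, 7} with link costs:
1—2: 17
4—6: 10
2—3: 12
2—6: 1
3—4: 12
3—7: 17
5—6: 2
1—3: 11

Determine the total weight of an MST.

Kruskal: consider edges lightest-first.
2—6 (1): add. Components now {1} {2,6} {3} {4} {5} {7}
5—6 (2): add. Components now {1} {2,5,6} {3} {4} {7}
4—6 (10): add. Components now {1} {2,4,5,6} {3} {7}
1—3 (11): add. Components now {1,3} {2,4,5,6} {7}
2—3 (12): add. Components now {1,2,3,4,5,6} {7}
3—4 (12): skip — 3 and 4 already connected.
1—2 (17): skip — 1 and 2 already connected.
3—7 (17): add. Components now {1,2,3,4,5,6,7}
MST edges: 2—6, 5—6, 4—6, 1—3, 2—3, 3—7; total weight 1+2+10+11+12+17 = 53.

53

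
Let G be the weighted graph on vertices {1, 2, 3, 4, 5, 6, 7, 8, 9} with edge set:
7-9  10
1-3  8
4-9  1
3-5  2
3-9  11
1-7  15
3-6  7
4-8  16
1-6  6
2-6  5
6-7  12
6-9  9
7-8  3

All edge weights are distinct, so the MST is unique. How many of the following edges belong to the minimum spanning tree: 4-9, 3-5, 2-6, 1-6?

4

Kruskal: consider edges lightest-first.
4-9 (1): add — endpoints in different components.
3-5 (2): add — endpoints in different components.
7-8 (3): add — endpoints in different components.
2-6 (5): add — endpoints in different components.
1-6 (6): add — endpoints in different components.
3-6 (7): add — endpoints in different components.
1-3 (8): skip — 1 and 3 already connected.
6-9 (9): add — endpoints in different components.
7-9 (10): add — endpoints in different components.
MST edge set: {4-9, 3-5, 7-8, 2-6, 1-6, 3-6, 6-9, 7-9}.
Of the listed edges, {4-9, 3-5, 2-6, 1-6} are in the MST → 4.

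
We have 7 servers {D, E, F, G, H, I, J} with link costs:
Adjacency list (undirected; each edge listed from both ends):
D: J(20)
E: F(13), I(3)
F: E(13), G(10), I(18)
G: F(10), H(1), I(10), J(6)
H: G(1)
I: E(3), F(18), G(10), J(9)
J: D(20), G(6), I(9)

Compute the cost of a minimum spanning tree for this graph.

Prim's algorithm from F:
Step 1: cheapest edge leaving the tree is F-G (10); add G.
Step 2: cheapest edge leaving the tree is G-H (1); add H.
Step 3: cheapest edge leaving the tree is G-J (6); add J.
Step 4: cheapest edge leaving the tree is I-J (9); add I.
Step 5: cheapest edge leaving the tree is E-I (3); add E.
Step 6: cheapest edge leaving the tree is D-J (20); add D.
MST edges: F-G, G-H, G-J, I-J, E-I, D-J; total weight 10+1+6+9+3+20 = 49.

49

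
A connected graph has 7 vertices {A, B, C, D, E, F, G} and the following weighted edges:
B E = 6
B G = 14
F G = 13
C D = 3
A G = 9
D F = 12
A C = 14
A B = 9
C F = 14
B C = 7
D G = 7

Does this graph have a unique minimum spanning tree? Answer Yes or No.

No

Kruskal's algorithm — process edges by increasing weight (ties by edge label):
C D (3): add. Components now {A} {B} {C,D} {E} {F} {G}
B E (6): add. Components now {A} {B,E} {C,D} {F} {G}
B C (7): add. Components now {A} {B,C,D,E} {F} {G}
D G (7): add. Components now {A} {B,C,D,E,G} {F}
A B (9): add. Components now {A,B,C,D,E,G} {F}
A G (9): skip — A and G already connected.
D F (12): add. Components now {A,B,C,D,E,F,G}
Non-tree edge A G has weight 9, equal to the heaviest edge on its tree cycle — swapping gives another MST of the same weight. Not unique.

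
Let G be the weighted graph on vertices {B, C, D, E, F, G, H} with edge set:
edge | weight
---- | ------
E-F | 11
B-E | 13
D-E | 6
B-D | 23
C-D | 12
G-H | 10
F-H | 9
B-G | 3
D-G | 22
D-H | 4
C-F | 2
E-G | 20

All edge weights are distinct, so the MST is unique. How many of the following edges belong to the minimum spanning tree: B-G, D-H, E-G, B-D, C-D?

Kruskal: consider edges lightest-first.
C-F (2): add — endpoints in different components.
B-G (3): add — endpoints in different components.
D-H (4): add — endpoints in different components.
D-E (6): add — endpoints in different components.
F-H (9): add — endpoints in different components.
G-H (10): add — endpoints in different components.
MST edge set: {C-F, B-G, D-H, D-E, F-H, G-H}.
Of the listed edges, {B-G, D-H} are in the MST → 2.

2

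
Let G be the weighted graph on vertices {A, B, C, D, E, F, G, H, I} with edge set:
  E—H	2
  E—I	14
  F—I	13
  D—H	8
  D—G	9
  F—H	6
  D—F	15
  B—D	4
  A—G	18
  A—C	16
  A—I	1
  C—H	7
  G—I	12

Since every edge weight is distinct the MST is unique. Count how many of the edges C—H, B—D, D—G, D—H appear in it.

4

Sort edges by weight, then run Kruskal:
A—I (1): add — endpoints in different components.
E—H (2): add — endpoints in different components.
B—D (4): add — endpoints in different components.
F—H (6): add — endpoints in different components.
C—H (7): add — endpoints in different components.
D—H (8): add — endpoints in different components.
D—G (9): add — endpoints in different components.
G—I (12): add — endpoints in different components.
MST edge set: {A—I, E—H, B—D, F—H, C—H, D—H, D—G, G—I}.
Of the listed edges, {C—H, B—D, D—G, D—H} are in the MST → 4.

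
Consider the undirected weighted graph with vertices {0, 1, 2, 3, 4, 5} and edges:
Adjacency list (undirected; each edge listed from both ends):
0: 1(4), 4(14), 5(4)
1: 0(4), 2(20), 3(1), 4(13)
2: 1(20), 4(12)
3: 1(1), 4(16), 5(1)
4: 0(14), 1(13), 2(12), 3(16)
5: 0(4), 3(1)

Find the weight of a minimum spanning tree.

31

Grow the tree from 0 using Prim:
Step 1: cheapest edge leaving the tree is 0—1 (4); add 1.
Step 2: cheapest edge leaving the tree is 1—3 (1); add 3.
Step 3: cheapest edge leaving the tree is 3—5 (1); add 5.
Step 4: cheapest edge leaving the tree is 1—4 (13); add 4.
Step 5: cheapest edge leaving the tree is 2—4 (12); add 2.
MST edges: 0—1, 1—3, 3—5, 1—4, 2—4; total weight 4+1+1+13+12 = 31.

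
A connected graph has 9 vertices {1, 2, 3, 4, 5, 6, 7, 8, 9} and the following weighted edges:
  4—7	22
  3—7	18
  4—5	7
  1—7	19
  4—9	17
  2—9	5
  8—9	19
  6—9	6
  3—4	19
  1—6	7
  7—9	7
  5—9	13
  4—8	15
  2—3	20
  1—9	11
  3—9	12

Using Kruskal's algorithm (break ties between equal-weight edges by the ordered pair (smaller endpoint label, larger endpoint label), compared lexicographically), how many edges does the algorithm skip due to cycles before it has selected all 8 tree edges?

Kruskal: consider edges lightest-first.
2—9 (5): add — endpoints in different components.
6—9 (6): add — endpoints in different components.
1—6 (7): add — endpoints in different components.
4—5 (7): add — endpoints in different components.
7—9 (7): add — endpoints in different components.
1—9 (11): skip — 1 and 9 already connected.
3—9 (12): add — endpoints in different components.
5—9 (13): add — endpoints in different components.
4—8 (15): add — endpoints in different components.
Edges rejected before the tree was complete: 1.

1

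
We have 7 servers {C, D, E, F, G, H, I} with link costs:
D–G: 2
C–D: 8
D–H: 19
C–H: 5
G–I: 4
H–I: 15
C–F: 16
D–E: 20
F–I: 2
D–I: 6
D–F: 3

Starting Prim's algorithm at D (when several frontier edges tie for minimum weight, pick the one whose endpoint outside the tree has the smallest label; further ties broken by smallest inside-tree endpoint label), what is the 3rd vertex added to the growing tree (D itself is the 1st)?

Grow the tree from D using Prim:
Step 1: cheapest edge leaving the tree is D–G (2); add G.
Step 2: cheapest edge leaving the tree is D–F (3); add F.
Step 3: cheapest edge leaving the tree is F–I (2); add I.
Step 4: cheapest edge leaving the tree is C–D (8); add C.
Step 5: cheapest edge leaving the tree is C–H (5); add H.
Step 6: cheapest edge leaving the tree is D–E (20); add E.
Vertex order: D, G, F, I, C, H, E. The 3rd vertex is F.

F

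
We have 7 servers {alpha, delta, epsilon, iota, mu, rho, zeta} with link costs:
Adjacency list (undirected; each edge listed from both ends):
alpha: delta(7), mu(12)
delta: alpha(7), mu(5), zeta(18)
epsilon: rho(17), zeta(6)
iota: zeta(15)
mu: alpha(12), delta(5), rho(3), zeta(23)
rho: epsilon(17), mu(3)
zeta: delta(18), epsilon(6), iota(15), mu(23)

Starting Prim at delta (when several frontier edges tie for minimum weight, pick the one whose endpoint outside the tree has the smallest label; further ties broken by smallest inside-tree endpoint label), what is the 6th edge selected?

Grow the tree from delta using Prim:
Step 1: cheapest edge leaving the tree is delta–mu (5); add mu.
Step 2: cheapest edge leaving the tree is mu–rho (3); add rho.
Step 3: cheapest edge leaving the tree is alpha–delta (7); add alpha.
Step 4: cheapest edge leaving the tree is epsilon–rho (17); add epsilon.
Step 5: cheapest edge leaving the tree is epsilon–zeta (6); add zeta.
Step 6: cheapest edge leaving the tree is iota–zeta (15); add iota.
The 6th edge added is iota–zeta.

iota-zeta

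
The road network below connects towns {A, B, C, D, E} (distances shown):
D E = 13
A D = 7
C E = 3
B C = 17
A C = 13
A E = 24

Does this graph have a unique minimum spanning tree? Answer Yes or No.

No

Kruskal's algorithm — process edges by increasing weight (ties by edge label):
C E (3): add. Components now {A} {B} {C,E} {D}
A D (7): add. Components now {A,D} {B} {C,E}
A C (13): add. Components now {A,C,D,E} {B}
D E (13): skip — D and E already connected.
B C (17): add. Components now {A,B,C,D,E}
Non-tree edge D E has weight 13, equal to the heaviest edge on its tree cycle — swapping gives another MST of the same weight. Not unique.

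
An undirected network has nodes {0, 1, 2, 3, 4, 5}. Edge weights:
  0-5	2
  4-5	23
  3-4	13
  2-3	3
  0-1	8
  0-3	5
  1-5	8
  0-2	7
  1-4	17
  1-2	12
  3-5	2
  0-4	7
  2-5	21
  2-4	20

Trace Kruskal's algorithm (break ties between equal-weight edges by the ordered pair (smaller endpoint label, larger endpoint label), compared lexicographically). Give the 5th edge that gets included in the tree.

0-1

Sort edges by weight, then run Kruskal:
0-5 (2): add. Components now {0,5} {1} {2} {3} {4}
3-5 (2): add. Components now {0,3,5} {1} {2} {4}
2-3 (3): add. Components now {0,2,3,5} {1} {4}
0-3 (5): skip — 0 and 3 already connected.
0-2 (7): skip — 0 and 2 already connected.
0-4 (7): add. Components now {0,2,3,4,5} {1}
0-1 (8): add. Components now {0,1,2,3,4,5}
The 5th edge added is 0-1.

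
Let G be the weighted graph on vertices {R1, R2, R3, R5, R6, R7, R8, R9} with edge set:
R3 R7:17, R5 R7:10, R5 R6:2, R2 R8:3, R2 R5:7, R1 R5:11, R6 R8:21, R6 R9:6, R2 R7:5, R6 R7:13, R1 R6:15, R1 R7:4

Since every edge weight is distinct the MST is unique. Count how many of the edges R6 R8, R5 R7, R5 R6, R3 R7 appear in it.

2

Kruskal's algorithm — process edges by increasing weight (ties by edge label):
R5 R6 (2): add — endpoints in different components.
R2 R8 (3): add — endpoints in different components.
R1 R7 (4): add — endpoints in different components.
R2 R7 (5): add — endpoints in different components.
R6 R9 (6): add — endpoints in different components.
R2 R5 (7): add — endpoints in different components.
R5 R7 (10): skip — R7 and R5 already connected.
R1 R5 (11): skip — R1 and R5 already connected.
R6 R7 (13): skip — R7 and R6 already connected.
R1 R6 (15): skip — R1 and R6 already connected.
R3 R7 (17): add — endpoints in different components.
MST edge set: {R5 R6, R2 R8, R1 R7, R2 R7, R6 R9, R2 R5, R3 R7}.
Of the listed edges, {R5 R6, R3 R7} are in the MST → 2.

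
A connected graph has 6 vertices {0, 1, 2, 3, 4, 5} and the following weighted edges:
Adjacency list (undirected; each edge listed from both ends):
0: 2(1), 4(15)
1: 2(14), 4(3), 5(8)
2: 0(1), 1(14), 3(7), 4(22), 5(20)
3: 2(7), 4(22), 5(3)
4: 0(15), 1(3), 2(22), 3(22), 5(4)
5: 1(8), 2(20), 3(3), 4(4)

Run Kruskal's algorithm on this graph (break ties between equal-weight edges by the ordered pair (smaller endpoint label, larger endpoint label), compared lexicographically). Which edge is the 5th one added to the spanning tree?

Sort edges by weight, then run Kruskal:
0 2 (1): add. Components now {0,2} {1} {3} {4} {5}
1 4 (3): add. Components now {0,2} {1,4} {3} {5}
3 5 (3): add. Components now {0,2} {1,4} {3,5}
4 5 (4): add. Components now {0,2} {1,3,4,5}
2 3 (7): add. Components now {0,1,2,3,4,5}
The 5th edge added is 2 3.

2-3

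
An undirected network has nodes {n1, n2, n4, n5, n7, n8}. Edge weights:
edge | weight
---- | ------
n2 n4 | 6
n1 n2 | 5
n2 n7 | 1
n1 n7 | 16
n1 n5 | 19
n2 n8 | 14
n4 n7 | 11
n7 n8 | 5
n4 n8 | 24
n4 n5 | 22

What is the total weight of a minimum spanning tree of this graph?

36

Sort edges by weight, then run Kruskal:
n2 n7 (1): add. Components now {n8} {n1} {n5} {n4} {n2,n7}
n1 n2 (5): add. Components now {n8} {n1,n2,n7} {n5} {n4}
n7 n8 (5): add. Components now {n1,n2,n7,n8} {n5} {n4}
n2 n4 (6): add. Components now {n1,n2,n4,n7,n8} {n5}
n4 n7 (11): skip — n4 and n7 already connected.
n2 n8 (14): skip — n8 and n2 already connected.
n1 n7 (16): skip — n1 and n7 already connected.
n1 n5 (19): add. Components now {n1,n2,n4,n5,n7,n8}
MST edges: n2 n7, n1 n2, n7 n8, n2 n4, n1 n5; total weight 1+5+5+6+19 = 36.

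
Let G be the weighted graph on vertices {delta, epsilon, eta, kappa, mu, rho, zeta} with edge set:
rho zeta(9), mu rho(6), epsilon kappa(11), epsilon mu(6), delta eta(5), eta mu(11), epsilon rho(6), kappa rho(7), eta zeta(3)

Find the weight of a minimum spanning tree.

Prim, starting at epsilon.
Step 1: cheapest edge leaving the tree is epsilon mu (6); add mu.
Step 2: cheapest edge leaving the tree is epsilon rho (6); add rho.
Step 3: cheapest edge leaving the tree is kappa rho (7); add kappa.
Step 4: cheapest edge leaving the tree is rho zeta (9); add zeta.
Step 5: cheapest edge leaving the tree is eta zeta (3); add eta.
Step 6: cheapest edge leaving the tree is delta eta (5); add delta.
MST edges: epsilon mu, epsilon rho, kappa rho, rho zeta, eta zeta, delta eta; total weight 6+6+7+9+3+5 = 36.

36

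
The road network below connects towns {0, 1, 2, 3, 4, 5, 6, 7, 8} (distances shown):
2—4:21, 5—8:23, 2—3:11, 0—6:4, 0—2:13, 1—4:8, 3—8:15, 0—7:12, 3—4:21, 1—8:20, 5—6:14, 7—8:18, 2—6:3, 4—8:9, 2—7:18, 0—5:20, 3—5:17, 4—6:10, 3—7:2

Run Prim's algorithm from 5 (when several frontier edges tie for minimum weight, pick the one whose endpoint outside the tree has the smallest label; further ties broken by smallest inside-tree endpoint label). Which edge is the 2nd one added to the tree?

2-6

Prim, starting at 5.
Step 1: cheapest edge leaving the tree is 5—6 (14); add 6.
Step 2: cheapest edge leaving the tree is 2—6 (3); add 2.
Step 3: cheapest edge leaving the tree is 0—6 (4); add 0.
Step 4: cheapest edge leaving the tree is 4—6 (10); add 4.
Step 5: cheapest edge leaving the tree is 1—4 (8); add 1.
Step 6: cheapest edge leaving the tree is 4—8 (9); add 8.
Step 7: cheapest edge leaving the tree is 2—3 (11); add 3.
Step 8: cheapest edge leaving the tree is 3—7 (2); add 7.
The 2nd edge added is 2—6.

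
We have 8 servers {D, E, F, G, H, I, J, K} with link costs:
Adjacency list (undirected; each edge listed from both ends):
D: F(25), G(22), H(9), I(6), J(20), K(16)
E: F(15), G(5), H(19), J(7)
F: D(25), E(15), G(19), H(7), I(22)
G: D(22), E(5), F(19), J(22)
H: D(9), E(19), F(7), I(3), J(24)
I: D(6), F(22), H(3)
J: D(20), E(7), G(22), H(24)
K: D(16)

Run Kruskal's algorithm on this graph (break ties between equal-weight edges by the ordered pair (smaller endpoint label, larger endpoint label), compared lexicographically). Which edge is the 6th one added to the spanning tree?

E-F

Sort edges by weight, then run Kruskal:
H–I (3): add — endpoints in different components.
E–G (5): add — endpoints in different components.
D–I (6): add — endpoints in different components.
E–J (7): add — endpoints in different components.
F–H (7): add — endpoints in different components.
D–H (9): skip — D and H already connected.
E–F (15): add — endpoints in different components.
D–K (16): add — endpoints in different components.
The 6th edge added is E–F.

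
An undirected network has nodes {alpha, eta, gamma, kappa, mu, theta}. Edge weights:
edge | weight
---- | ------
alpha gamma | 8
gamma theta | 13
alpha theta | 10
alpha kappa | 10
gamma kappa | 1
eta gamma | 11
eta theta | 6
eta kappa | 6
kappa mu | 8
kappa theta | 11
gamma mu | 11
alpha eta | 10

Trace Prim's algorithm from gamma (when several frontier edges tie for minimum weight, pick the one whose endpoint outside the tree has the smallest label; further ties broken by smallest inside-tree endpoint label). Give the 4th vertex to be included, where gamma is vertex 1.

theta

Prim's algorithm from gamma:
Step 1: frontier [gamma kappa 1, alpha gamma 8, eta gamma 11, gamma mu 11, gamma theta 13] → take gamma kappa (1); add kappa.
Step 2: frontier [alpha gamma 8, eta gamma 11, gamma mu 11, gamma theta 13, eta kappa 6, kappa mu 8, alpha kappa 10, kappa theta 11] → take eta kappa (6); add eta.
Step 3: frontier [eta theta 6, alpha eta 10, alpha gamma 8, gamma mu 11, gamma theta 13, kappa mu 8, alpha kappa 10, kappa theta 11] → take eta theta (6); add theta.
Step 4: frontier [alpha eta 10, alpha gamma 8, gamma mu 11, kappa mu 8, alpha kappa 10, alpha theta 10] → take alpha gamma (8); add alpha.
Step 5: frontier [gamma mu 11, kappa mu 8] → take kappa mu (8); add mu.
Vertex order: gamma, kappa, eta, theta, alpha, mu. The 4th vertex is theta.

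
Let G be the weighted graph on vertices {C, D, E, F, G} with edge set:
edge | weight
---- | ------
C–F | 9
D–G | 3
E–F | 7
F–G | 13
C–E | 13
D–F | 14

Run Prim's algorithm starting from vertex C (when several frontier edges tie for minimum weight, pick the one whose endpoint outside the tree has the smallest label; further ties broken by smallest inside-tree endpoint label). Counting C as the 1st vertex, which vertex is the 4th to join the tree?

Grow the tree from C using Prim:
Step 1: frontier [C–F 9, C–E 13] → take C–F (9); add F.
Step 2: frontier [C–E 13, E–F 7, F–G 13, D–F 14] → take E–F (7); add E.
Step 3: frontier [F–G 13, D–F 14] → take F–G (13); add G.
Step 4: frontier [D–F 14, D–G 3] → take D–G (3); add D.
Vertex order: C, F, E, G, D. The 4th vertex is G.

G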